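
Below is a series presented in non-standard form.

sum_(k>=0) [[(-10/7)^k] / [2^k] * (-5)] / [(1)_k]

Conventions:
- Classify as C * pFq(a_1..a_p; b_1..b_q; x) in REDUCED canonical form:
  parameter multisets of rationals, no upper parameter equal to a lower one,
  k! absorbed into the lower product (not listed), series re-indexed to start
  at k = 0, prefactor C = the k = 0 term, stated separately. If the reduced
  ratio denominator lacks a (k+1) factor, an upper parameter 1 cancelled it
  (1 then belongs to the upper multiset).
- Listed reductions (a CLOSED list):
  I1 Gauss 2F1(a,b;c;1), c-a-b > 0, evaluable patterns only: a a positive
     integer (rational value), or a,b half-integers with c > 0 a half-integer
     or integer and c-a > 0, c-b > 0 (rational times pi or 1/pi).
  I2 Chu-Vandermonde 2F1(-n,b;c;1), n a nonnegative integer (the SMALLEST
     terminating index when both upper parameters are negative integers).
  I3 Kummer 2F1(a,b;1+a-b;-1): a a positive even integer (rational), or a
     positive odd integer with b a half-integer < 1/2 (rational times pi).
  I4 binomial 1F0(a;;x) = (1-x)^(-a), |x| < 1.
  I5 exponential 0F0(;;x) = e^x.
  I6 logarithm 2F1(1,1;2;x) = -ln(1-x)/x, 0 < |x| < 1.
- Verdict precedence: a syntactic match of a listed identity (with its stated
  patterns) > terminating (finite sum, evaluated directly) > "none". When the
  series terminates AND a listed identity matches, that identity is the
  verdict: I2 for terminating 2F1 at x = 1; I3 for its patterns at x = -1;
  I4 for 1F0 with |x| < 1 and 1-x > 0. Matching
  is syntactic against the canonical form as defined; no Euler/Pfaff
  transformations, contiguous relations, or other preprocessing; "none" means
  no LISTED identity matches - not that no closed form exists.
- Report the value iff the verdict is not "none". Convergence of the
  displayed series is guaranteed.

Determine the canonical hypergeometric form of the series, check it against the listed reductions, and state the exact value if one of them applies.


The tell: x = (-5/7) and the two k-th powers (C = -5, x = -5/7) combine into one argument.
Ratio: r(k) = (-5/7) * 1 / [(k+1)] - rational in k. x = (-5/7); t_0 = -5; negate the roots.

x = -5/7 here; the reduced form reads 0F0, upper {-}, lower {-}, C = -5. Verdict at x = -5/7: the exponential series (I5) matches (the 0F0 exponential series at x = -5/7). Exact value: (-5) * e^(-5/7).


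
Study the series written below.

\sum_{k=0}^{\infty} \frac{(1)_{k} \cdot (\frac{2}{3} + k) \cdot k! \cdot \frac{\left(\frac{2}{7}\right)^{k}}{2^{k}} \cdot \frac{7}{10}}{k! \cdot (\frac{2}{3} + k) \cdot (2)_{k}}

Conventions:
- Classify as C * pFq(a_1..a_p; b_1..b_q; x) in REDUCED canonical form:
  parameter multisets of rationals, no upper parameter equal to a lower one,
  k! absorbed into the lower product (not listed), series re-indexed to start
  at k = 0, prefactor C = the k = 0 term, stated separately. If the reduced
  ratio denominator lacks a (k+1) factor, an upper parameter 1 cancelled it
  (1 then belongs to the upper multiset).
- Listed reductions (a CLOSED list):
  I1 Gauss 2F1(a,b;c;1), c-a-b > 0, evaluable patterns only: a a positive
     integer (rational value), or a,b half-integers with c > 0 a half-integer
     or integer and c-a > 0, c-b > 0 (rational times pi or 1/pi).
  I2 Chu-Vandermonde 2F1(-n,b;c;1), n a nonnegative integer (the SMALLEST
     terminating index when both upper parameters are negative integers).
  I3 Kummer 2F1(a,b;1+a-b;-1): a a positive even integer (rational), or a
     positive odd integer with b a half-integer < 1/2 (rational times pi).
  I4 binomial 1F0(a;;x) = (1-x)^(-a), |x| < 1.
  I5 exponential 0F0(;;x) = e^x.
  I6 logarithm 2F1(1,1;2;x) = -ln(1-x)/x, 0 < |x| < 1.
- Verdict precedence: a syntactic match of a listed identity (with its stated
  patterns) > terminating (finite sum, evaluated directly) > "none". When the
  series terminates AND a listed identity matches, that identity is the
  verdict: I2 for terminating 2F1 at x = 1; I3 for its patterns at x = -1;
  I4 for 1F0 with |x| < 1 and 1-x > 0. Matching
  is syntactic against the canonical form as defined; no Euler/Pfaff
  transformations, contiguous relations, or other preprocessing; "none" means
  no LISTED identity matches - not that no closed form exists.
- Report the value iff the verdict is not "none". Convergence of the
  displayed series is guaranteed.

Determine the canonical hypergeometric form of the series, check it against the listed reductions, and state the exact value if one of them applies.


With C = \frac{7}{10}: the canonical form is 2F1(1, 1; 2; \frac{1}{7}). Verdict: the I6 logarithm reduction fires (the logarithm: parameters (1,1;2), x = \frac{1}{7}). Value: \left(-\frac{49}{10}\right) \cdot \ln\left(\frac{6}{7}\right).

Key observation: with t_0 = \frac{7}{10}, the factorial ratio (C = 7/10, x = 1/7) (k+a-1)!/(a-1)! is a rising factorial (a)_k.
Ratio: r(k) = \frac{1}{7} * (k+1) (k+1) / [(k+2) (k+1)] - rational in k. x = \frac{1}{7}; t_0 = \frac{7}{10}; negate the roots.


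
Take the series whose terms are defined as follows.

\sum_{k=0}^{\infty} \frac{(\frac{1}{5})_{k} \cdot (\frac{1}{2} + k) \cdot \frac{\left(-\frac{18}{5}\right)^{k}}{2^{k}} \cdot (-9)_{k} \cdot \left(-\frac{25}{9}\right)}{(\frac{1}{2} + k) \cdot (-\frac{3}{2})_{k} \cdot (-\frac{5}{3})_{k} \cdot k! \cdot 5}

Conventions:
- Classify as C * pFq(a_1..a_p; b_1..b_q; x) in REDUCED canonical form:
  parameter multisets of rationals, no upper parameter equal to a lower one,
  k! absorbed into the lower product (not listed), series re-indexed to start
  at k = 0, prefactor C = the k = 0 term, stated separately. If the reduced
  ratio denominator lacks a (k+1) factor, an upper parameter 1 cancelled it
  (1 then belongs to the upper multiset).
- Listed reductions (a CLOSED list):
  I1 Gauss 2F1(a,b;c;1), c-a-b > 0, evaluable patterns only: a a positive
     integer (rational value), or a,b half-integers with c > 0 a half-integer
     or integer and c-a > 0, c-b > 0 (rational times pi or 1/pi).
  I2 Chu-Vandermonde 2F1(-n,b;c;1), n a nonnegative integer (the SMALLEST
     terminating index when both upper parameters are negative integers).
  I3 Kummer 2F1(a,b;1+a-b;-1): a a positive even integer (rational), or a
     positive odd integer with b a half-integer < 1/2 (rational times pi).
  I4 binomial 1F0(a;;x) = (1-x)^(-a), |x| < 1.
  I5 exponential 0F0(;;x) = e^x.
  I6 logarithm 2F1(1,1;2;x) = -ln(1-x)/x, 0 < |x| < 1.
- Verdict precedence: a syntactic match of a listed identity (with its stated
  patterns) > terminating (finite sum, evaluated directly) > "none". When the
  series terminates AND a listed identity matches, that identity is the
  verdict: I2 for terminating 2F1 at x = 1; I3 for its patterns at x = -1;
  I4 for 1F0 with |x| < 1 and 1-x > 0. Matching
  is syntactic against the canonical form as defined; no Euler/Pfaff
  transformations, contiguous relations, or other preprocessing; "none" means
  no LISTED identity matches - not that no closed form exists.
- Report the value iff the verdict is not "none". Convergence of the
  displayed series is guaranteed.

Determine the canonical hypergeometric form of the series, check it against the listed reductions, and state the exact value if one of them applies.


Canonical form: C = -\frac{5}{9} times 2F2 with upper {-9, \frac{1}{5}}, lower {-\frac{5}{3}, -\frac{3}{2}}, x = -\frac{9}{5}. Verdict: terminating - the sum ends at index 9 because -9 is a negative integer; exact evaluation follows. Exact value: -\frac{22649565251370913903799}{1484012603759765625}.

Structural cue: with t_0 = -\frac{5}{9}, the constant factors (C = -5/9, x = -9/5) combine into one prefactor.
Term ratio: r(k) = -\frac{9}{5} * (k-9) (k+\frac{1}{5}) / [(k-\frac{5}{3}) (k-\frac{3}{2}) (k+1)] - rational in k, leading ratio -\frac{9}{5}; with t_0 = -\frac{5}{9}, classification follows.


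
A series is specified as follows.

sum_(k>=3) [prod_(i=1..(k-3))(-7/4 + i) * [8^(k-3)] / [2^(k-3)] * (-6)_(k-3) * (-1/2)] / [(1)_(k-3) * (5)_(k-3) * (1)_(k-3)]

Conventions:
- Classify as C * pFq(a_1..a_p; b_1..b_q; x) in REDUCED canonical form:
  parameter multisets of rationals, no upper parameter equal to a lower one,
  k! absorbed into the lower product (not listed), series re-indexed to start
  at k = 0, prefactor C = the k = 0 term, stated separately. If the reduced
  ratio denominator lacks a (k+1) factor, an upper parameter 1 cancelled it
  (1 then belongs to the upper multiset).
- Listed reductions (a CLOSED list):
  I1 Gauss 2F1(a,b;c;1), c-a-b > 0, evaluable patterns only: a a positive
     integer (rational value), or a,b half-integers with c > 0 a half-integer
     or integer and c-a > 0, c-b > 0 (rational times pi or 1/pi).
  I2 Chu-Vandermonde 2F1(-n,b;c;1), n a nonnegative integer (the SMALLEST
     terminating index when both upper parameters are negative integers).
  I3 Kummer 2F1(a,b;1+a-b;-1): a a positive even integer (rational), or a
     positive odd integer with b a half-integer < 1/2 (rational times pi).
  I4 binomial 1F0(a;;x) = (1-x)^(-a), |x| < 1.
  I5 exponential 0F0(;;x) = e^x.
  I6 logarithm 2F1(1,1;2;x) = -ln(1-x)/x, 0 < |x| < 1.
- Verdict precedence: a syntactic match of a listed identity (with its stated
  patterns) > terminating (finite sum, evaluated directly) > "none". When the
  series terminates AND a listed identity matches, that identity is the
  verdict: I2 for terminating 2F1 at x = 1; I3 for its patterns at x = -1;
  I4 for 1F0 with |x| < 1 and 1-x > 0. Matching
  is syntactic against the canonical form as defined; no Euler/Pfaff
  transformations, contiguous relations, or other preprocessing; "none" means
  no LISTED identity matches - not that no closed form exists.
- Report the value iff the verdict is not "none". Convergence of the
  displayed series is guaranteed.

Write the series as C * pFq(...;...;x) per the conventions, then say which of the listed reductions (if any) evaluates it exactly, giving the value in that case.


With C = -1/2: the canonical form is 2F2(-6, -3/4; 1, 5; 4). Verdict: terminating. (-6)_k vanishes past k = 6, leaving a 7-term sum, computed directly. Hence: -3260599/1612800.

The tell: from the first term -1/2: the two k-th powers (prefactor -1/2) combine into one argument.
Step ratio: r(k) = 4 * (k-6) (k-3/4) / [(k+1) (k+5) (k+1)] - rational; roots negated = parameters, x = 4, C = -1/2.


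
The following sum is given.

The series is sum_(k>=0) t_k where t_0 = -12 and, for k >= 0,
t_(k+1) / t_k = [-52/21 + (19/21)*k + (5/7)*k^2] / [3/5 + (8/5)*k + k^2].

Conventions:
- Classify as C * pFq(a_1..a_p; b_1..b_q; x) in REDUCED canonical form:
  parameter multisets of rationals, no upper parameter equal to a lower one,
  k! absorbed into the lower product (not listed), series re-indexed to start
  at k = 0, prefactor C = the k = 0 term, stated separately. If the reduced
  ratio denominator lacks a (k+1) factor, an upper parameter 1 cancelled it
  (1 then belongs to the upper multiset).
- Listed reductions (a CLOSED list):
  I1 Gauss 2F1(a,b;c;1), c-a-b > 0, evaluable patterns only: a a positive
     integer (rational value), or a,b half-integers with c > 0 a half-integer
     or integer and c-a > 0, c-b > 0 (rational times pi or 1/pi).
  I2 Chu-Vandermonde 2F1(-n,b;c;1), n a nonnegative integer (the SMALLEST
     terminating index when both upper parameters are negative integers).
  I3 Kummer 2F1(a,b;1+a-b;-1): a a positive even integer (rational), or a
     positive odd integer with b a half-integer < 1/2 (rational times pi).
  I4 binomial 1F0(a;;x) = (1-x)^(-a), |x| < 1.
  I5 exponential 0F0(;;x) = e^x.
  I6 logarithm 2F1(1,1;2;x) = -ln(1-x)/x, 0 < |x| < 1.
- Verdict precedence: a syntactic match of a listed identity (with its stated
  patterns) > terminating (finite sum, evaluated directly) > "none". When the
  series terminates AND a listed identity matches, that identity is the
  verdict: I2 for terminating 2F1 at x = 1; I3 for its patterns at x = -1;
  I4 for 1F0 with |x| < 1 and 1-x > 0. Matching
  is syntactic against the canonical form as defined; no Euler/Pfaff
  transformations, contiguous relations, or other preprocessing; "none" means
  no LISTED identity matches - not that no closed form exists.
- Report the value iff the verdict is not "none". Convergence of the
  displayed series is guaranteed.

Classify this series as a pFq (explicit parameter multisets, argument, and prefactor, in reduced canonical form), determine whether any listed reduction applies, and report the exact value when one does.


This is -12 * 2F1(-4/3, 13/5; 3/5; 5/7) in reduced canonical form. Verdict: none - at argument 5/7 the multisets {-4/3, 13/5} ; {3/5} match no listed identity.

The tell: t_0 being -12, roots of the ratio polynomials (C = -12, x = 5/7) are the negated parameters.
Ratio: r(k) = (5/7) * (k-4/3) (k+13/5) / [(k+3/5) (k+1)] ; factor over Q: parameters, x = (5/7), and C = -12.


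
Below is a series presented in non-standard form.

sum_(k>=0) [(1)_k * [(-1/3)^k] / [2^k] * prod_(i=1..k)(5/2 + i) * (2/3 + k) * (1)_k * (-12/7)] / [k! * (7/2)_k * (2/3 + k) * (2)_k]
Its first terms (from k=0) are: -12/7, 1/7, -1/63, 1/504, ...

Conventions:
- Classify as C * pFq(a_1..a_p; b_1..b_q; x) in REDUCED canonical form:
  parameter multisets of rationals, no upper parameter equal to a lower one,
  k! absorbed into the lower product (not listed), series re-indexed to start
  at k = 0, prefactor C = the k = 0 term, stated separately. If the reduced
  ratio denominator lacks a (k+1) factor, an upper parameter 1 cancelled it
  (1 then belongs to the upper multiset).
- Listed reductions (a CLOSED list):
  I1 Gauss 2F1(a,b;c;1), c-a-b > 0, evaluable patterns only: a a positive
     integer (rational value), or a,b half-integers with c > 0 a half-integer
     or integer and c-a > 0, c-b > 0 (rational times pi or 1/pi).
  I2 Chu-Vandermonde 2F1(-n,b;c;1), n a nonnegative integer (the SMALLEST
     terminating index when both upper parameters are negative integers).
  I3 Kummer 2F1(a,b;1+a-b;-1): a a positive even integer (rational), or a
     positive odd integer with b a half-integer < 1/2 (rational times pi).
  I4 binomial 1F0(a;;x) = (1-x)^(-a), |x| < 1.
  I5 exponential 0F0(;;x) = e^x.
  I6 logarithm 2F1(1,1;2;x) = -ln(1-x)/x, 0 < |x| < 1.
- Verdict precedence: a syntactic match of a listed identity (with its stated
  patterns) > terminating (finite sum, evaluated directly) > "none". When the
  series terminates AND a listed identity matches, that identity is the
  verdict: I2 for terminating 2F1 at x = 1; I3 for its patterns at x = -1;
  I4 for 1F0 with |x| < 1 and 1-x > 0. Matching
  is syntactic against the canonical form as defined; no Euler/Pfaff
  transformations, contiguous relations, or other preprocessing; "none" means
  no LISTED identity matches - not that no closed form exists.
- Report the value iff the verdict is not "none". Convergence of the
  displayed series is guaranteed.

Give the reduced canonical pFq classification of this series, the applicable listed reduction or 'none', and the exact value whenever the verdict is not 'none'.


The series (x = -1/6) is 2F1: upper {1, 1}, lower {2}, prefactor -12/7. Verdict: the logarithmic series (I6) applies (the logarithm: parameters (1,1;2), x = -1/6). Hence: (-72/7) * ln(7/6).

Key step: t_0 being -12/7, the parameter 7/2 appears in both the upper and lower lists and cancels (alongside the other common factor).
Term ratio: r(k) = (-1/6) * (k+1) (k+1) / [(k+2) (k+1)] - poly over poly, x = (-1/6) from leading terms; C = -12/7 at k = 0.


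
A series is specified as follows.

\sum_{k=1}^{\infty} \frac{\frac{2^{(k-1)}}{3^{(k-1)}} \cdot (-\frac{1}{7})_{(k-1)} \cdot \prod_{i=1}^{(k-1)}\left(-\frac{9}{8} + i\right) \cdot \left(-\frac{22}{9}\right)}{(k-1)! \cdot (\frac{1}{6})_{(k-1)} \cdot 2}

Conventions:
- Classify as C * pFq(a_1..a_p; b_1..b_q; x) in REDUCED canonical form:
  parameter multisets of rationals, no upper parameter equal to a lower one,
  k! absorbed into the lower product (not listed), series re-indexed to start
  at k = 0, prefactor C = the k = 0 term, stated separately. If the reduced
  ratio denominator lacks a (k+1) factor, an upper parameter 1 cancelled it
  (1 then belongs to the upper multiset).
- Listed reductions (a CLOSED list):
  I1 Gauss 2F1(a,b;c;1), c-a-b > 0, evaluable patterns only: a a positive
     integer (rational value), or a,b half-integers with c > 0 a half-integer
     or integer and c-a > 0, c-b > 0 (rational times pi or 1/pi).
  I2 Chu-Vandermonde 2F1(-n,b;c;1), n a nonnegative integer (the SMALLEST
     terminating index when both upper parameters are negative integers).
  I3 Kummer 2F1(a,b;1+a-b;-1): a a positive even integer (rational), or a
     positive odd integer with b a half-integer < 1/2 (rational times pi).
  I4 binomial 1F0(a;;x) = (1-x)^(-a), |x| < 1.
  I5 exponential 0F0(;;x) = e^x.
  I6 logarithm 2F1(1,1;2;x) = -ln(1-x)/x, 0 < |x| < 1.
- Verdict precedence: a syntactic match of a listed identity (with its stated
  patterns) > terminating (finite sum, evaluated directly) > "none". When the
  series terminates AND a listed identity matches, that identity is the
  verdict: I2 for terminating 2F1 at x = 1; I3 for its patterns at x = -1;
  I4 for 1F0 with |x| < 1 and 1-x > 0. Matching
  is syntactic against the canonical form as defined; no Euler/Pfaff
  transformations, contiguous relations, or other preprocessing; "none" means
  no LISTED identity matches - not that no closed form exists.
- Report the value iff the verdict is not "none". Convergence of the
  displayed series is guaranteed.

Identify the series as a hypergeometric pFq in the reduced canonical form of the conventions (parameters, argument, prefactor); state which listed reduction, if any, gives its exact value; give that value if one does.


Classification (C = -\frac{11}{9}): 2F1 with upper {-\frac{1}{7}, -\frac{1}{8}}, lower {\frac{1}{6}}, argument x = \frac{2}{3}. Verdict: none. A 2F1 with upper {-\frac{1}{7}, -\frac{1}{8}} fits none of I1-I6 at x = \frac{2}{3}; the sum runs forever.

Key step: x = \frac{2}{3} and the two geometric factors (C = -11/9) combine into one argument.
Term ratio: r(k) = \frac{2}{3} * (k-\frac{1}{7}) (k-\frac{1}{8}) / [(k+\frac{1}{6}) (k+1)] - rational in k, leading ratio \frac{2}{3}; with t_0 = -\frac{11}{9}, classification follows.


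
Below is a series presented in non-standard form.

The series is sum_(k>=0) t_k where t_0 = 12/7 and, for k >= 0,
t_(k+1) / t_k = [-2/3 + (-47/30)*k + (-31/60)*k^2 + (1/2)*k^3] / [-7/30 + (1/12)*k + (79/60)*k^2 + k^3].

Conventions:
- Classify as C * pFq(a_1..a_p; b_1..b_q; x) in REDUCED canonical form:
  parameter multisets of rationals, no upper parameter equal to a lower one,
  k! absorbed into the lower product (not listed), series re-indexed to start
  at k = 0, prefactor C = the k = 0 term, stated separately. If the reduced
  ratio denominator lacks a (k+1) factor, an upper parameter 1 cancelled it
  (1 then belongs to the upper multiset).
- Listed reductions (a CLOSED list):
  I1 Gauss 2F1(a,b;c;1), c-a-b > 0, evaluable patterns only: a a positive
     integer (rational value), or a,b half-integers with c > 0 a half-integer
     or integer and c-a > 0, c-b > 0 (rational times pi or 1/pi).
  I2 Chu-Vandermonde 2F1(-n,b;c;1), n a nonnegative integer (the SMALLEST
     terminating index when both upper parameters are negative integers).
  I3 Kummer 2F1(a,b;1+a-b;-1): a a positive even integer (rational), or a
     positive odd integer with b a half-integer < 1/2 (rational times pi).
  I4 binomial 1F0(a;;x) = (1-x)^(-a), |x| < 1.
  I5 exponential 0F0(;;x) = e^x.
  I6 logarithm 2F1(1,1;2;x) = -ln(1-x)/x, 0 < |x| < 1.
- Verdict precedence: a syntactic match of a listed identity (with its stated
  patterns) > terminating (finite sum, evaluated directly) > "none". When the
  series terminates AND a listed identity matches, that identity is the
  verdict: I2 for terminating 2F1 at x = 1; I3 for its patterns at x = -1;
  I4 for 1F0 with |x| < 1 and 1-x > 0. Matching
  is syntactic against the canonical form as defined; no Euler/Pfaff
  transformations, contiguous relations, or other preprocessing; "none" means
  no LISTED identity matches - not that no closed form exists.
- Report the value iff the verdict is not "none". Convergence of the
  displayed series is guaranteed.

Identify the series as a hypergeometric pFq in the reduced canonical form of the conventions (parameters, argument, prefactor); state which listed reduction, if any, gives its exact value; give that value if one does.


Reduced: x = 1/2, 2F1, upper = {-5/2, 4/5}, lower = {-7/20}, C = 12/7. Verdict: none - at argument 1/2 the multisets {-5/2, 4/5} ; {-7/20} match no listed identity.

Structural cue: t_0 being 12/7, the expanded ratio factors over Q; C = 12/7, x = 1/2, roots give parameters.
Consecutive-term ratio: r(k) = (1/2) * (k-5/2) (k+4/5) / [(k-7/20) (k+1)] ; factor over Q: parameters, x = (1/2), and C = 12/7.


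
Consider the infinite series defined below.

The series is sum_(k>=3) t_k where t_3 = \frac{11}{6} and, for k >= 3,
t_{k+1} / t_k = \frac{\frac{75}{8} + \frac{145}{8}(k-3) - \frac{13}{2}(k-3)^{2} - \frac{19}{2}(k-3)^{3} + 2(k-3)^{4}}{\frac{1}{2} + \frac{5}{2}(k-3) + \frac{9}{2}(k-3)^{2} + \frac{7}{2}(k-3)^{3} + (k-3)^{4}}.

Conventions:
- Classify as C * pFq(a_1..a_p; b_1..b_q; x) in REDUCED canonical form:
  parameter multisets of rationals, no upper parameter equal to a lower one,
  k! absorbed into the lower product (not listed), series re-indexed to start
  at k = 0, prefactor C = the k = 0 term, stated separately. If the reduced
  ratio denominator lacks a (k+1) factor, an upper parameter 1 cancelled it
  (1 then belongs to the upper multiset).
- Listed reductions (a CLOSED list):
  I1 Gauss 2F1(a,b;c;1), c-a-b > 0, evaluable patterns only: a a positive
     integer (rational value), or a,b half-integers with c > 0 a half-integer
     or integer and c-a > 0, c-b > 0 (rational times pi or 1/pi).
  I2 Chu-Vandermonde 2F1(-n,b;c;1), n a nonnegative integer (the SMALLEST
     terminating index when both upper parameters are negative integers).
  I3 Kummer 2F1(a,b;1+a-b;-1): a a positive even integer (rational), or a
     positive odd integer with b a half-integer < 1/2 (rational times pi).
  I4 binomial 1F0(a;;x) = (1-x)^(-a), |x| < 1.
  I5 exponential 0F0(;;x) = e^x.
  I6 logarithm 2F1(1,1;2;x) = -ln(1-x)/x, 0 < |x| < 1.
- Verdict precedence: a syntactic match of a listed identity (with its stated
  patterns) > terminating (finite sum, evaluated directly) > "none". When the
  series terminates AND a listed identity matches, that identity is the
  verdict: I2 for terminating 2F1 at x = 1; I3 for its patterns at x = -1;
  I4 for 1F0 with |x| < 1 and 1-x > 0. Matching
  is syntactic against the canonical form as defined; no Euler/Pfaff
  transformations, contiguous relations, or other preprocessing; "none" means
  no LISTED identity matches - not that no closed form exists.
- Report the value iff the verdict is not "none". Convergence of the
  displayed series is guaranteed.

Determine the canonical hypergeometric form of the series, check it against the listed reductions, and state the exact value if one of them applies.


Classification (C = \frac{11}{6}): 3F2 with upper {-5, -\frac{3}{2}, \frac{5}{4}}, lower {1, 1}, argument x = 2. Verdict: terminating - the sum ends at index 5 because -5 is a negative integer; exact evaluation follows. Hence: \frac{25681337}{393216}.

Structural cue: from the first term \frac{11}{6}: roots of the ratio polynomials (C = 11/6, x = 2) are the negated parameters.
Ratio: r(k) = 2 * (k-5) (k-\frac{3}{2}) (k+\frac{5}{4}) / [(k+1) (k+1) (k+1)] - rational; roots negated = parameters, x = 2, C = \frac{11}{6}.


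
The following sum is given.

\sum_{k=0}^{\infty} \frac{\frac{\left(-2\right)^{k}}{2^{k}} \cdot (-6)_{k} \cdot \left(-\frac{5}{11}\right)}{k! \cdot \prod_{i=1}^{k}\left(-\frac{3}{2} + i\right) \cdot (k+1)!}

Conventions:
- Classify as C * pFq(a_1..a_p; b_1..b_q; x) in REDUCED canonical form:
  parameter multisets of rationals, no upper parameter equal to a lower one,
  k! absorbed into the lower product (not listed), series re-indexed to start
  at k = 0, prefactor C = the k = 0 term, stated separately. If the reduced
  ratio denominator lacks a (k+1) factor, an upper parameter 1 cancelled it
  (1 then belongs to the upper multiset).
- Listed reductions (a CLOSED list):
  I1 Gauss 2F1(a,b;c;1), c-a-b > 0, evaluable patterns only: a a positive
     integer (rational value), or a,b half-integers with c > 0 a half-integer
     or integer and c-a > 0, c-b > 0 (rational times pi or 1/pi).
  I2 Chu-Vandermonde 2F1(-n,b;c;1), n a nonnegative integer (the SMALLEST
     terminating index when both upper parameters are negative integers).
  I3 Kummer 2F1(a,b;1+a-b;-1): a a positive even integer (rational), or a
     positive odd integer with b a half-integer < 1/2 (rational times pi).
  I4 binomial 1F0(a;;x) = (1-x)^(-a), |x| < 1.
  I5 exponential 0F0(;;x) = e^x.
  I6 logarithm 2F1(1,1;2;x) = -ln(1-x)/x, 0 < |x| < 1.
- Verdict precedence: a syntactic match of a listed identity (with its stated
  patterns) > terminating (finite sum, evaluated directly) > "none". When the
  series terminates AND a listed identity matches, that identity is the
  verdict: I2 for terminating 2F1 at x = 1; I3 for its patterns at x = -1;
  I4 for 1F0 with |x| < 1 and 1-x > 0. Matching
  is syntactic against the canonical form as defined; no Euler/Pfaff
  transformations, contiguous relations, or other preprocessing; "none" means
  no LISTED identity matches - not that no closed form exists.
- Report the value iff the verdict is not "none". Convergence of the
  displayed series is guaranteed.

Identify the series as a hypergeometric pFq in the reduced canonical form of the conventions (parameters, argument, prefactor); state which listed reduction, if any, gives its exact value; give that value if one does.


Canonical form: C = -\frac{5}{11} times 1F2 with upper {-6}, lower {-\frac{1}{2}, 2}, x = -1. Verdict: terminating - no listed pattern fits, but -6 in the upper list cuts the series at k = 6; direct evaluation. Its exact value is \frac{1033415}{130977}.

The tell: x = -1 and the lower running product (C = -5/11) is a rising factorial.
Consecutive-term ratio: r(k) = -1 * (k-6) / [(k-\frac{1}{2}) (k+2) (k+1)] - poly over poly, x = -1 from leading terms; C = -\frac{5}{11} at k = 0.


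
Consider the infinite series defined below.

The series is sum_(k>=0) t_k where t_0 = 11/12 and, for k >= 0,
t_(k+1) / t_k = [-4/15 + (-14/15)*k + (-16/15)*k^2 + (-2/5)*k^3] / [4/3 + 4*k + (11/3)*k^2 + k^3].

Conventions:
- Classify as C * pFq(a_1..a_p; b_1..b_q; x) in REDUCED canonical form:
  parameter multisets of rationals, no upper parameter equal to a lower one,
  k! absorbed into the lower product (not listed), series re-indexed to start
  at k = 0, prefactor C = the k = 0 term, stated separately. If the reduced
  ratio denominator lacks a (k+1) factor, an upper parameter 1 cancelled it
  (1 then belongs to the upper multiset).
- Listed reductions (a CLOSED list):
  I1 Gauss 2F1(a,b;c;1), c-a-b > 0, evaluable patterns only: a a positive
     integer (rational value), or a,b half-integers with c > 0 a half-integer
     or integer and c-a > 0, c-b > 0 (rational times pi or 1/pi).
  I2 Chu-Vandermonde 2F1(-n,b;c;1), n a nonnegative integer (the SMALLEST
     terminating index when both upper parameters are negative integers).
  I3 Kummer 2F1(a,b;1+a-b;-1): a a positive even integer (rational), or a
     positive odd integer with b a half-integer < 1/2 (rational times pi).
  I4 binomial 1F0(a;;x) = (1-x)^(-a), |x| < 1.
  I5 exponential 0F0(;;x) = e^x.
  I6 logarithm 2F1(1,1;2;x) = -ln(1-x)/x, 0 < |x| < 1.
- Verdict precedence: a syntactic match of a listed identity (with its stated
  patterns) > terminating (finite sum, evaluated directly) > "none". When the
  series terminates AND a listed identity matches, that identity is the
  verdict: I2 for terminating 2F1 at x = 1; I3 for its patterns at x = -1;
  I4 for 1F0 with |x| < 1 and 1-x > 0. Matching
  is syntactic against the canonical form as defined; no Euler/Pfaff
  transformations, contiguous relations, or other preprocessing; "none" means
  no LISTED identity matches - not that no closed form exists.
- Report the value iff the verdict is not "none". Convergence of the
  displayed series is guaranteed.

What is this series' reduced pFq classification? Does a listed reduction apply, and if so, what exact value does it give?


This is 11/12 * 2F1(1, 1; 2; -2/5) in reduced canonical form. Verdict: the logarithmic series (I6) fires (the logarithm: parameters (1,1;2), x = -2/5). Sum: (55/24) * ln(7/5).

Key observation: with t_0 = 11/12, roots of the ratio polynomials (prefactor 11/12) are the negated parameters.
Term ratio: r(k) = (-2/5) * (k+1) (k+1) / [(k+2) (k+1)] ; factor over Q: parameters, x = (-2/5), and C = 11/12.


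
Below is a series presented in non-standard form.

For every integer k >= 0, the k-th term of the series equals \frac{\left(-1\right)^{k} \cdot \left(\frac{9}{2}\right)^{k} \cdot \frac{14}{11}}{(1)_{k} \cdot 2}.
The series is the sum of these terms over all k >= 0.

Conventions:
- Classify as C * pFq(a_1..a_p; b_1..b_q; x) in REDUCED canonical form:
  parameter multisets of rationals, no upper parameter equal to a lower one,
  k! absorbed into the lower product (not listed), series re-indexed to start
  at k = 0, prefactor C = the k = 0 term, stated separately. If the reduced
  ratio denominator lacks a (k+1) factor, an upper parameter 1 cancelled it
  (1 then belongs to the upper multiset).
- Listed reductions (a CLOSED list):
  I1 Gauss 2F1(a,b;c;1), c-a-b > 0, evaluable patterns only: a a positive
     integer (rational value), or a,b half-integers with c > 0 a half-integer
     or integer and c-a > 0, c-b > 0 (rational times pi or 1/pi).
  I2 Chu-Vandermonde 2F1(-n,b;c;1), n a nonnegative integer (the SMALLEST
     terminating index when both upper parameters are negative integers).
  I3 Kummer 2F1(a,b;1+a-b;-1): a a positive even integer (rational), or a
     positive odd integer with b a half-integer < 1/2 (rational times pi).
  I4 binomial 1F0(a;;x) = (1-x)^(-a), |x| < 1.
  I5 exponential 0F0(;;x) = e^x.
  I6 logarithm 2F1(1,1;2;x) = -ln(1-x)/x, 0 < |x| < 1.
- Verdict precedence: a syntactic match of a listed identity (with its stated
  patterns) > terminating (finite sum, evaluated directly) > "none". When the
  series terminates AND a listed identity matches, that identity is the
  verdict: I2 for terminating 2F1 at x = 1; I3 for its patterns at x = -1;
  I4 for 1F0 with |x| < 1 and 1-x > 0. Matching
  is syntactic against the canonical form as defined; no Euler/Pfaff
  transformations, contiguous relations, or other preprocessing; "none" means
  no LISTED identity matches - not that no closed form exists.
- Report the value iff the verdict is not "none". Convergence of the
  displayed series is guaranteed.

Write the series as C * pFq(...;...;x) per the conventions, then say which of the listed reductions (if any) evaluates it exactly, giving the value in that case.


Key observation: t_0 being \frac{7}{11}, (1)_k (prefactor 7/11) is k! itself.
Step ratio: r(k) = -\frac{9}{2} * 1 / [(k+1)] - rational in k. x = -\frac{9}{2}; t_0 = \frac{7}{11}; negate the roots.

Canonical form: C = \frac{7}{11} times 0F0 with upper {-}, lower {-}, x = -\frac{9}{2}. Verdict: exponential (I5) applies (the 0F0 exponential series at x = -\frac{9}{2}). Exact value: \frac{7}{11} \cdot e^{-\frac{9}{2}}.


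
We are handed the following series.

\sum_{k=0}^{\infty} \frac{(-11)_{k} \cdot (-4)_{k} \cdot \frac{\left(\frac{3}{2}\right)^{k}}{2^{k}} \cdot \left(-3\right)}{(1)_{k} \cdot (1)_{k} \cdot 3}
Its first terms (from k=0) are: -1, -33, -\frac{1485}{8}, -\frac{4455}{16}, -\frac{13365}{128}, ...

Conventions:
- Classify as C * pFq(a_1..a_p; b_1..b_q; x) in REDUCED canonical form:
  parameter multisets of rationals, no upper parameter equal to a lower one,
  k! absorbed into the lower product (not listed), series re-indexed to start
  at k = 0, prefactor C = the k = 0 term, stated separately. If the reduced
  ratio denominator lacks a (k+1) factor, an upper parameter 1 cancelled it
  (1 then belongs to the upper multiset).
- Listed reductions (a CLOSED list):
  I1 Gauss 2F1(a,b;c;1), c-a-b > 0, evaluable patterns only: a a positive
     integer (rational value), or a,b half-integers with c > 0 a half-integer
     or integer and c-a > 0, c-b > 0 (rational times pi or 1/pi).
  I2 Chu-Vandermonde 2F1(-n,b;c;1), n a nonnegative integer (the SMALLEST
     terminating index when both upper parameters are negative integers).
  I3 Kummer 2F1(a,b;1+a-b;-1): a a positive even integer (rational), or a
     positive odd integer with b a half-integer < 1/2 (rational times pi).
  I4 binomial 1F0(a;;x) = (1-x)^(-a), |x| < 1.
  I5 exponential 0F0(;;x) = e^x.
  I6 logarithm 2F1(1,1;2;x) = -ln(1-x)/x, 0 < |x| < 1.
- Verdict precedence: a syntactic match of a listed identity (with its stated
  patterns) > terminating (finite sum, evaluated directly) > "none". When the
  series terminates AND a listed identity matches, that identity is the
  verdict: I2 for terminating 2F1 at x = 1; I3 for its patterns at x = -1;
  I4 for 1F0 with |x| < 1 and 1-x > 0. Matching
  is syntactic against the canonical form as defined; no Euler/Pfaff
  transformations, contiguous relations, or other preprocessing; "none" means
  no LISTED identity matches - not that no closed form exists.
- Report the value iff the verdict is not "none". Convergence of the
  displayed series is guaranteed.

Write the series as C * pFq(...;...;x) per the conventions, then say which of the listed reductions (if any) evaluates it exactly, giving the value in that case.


At argument \frac{3}{4}: a 2F1 with upper {-11, -4}, lower {1}, scaled by C = -1. Verdict: terminating - upper -4 stops the sum at k = 4; the 5 terms are added exactly. Sum: -\frac{77117}{128}.

Structural cue: with t_0 = -1, the two k-th powers (C = -1, x = 3/4) combine into one argument.
Ratio: r(k) = \frac{3}{4} * (k-11) (k-4) / [(k+1) (k+1)] - rational in k. x = \frac{3}{4}; t_0 = -1; negate the roots.


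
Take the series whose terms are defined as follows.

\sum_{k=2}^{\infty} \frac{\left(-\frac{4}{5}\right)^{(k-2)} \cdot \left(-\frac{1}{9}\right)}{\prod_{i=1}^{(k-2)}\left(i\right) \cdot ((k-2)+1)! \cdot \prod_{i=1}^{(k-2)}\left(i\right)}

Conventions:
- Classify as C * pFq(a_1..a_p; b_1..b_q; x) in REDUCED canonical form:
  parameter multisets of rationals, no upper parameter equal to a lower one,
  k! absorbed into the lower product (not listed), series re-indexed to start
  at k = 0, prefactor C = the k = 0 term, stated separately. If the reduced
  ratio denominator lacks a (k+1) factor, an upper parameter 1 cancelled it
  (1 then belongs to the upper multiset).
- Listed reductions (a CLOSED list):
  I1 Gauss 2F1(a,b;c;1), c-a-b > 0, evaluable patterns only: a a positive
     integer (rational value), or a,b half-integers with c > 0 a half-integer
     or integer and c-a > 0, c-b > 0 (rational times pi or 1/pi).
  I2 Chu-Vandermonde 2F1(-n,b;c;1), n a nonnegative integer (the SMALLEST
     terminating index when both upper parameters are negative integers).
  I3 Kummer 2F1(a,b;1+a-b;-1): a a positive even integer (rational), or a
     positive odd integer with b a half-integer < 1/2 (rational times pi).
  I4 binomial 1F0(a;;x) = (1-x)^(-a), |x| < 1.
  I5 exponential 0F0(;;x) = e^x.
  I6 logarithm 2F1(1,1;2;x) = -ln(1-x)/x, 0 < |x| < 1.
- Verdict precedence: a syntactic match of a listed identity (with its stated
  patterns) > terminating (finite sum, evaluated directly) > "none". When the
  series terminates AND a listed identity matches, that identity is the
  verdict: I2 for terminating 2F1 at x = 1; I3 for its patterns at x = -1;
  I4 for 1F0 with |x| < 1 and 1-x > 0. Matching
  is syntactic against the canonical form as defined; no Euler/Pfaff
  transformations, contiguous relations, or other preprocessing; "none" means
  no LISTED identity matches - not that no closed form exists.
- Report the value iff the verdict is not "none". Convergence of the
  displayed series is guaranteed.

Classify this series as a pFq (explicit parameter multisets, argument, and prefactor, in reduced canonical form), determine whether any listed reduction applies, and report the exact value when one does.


First insight: t_0 = -\frac{1}{9} here, and the denominator's factorial ratio (C = -1/9) is a lower Pochhammer.
Term ratio: r(k) = -\frac{4}{5} * 1 / [(k+1) (k+2) (k+1)] - rational in k, leading ratio -\frac{4}{5}; with t_0 = -\frac{1}{9}, classification follows.

x = -\frac{4}{5} here; the reduced form reads 0F2, upper {-}, lower {1, 2}, C = -\frac{1}{9}. Verdict: none. Every listed pattern misses the 0F2 form at -\frac{4}{5}, upper {-}.


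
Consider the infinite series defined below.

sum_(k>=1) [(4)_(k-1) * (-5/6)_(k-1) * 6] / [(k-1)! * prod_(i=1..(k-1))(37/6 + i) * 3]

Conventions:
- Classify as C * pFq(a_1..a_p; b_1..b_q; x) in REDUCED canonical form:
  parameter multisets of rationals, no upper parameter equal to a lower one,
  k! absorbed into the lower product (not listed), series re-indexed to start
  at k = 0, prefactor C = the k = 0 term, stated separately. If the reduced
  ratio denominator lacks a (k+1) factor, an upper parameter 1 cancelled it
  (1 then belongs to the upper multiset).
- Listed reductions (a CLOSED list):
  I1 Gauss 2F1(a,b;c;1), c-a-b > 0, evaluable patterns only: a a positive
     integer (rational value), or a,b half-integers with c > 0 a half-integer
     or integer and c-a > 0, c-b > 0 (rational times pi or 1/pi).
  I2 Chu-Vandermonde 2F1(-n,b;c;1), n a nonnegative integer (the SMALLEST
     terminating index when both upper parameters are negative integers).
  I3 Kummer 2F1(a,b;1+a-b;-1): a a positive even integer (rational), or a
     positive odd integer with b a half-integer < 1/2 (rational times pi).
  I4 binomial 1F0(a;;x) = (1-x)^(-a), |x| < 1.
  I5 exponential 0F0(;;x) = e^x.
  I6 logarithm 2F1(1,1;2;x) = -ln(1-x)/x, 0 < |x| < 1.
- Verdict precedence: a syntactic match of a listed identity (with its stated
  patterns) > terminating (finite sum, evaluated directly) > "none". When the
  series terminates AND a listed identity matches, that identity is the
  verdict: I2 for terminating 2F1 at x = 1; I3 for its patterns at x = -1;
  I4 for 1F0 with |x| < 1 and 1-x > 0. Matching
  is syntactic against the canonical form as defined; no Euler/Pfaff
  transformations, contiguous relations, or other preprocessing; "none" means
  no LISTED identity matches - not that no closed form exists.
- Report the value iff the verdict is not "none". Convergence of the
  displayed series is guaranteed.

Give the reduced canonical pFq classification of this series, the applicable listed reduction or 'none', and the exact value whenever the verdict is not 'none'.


Reduced: x = 1, 2F1, upper = {-5/6, 4}, lower = {43/6}, C = 2. Verdict: Gauss (I1, integer-parameter pattern) matches (x = 1: the Gamma ratio telescopes since c-a-b = 4 > 0 and a = 4 in Z>0). Hence: 108965/108864.

The tell: from the first term 2: the constant factors (prefactor 2) combine into one prefactor.
Step ratio: r(k) = 1 * (k-5/6) (k+4) / [(k+43/6) (k+1)] - rational in k, leading ratio 1; with t_0 = 2, classification follows.


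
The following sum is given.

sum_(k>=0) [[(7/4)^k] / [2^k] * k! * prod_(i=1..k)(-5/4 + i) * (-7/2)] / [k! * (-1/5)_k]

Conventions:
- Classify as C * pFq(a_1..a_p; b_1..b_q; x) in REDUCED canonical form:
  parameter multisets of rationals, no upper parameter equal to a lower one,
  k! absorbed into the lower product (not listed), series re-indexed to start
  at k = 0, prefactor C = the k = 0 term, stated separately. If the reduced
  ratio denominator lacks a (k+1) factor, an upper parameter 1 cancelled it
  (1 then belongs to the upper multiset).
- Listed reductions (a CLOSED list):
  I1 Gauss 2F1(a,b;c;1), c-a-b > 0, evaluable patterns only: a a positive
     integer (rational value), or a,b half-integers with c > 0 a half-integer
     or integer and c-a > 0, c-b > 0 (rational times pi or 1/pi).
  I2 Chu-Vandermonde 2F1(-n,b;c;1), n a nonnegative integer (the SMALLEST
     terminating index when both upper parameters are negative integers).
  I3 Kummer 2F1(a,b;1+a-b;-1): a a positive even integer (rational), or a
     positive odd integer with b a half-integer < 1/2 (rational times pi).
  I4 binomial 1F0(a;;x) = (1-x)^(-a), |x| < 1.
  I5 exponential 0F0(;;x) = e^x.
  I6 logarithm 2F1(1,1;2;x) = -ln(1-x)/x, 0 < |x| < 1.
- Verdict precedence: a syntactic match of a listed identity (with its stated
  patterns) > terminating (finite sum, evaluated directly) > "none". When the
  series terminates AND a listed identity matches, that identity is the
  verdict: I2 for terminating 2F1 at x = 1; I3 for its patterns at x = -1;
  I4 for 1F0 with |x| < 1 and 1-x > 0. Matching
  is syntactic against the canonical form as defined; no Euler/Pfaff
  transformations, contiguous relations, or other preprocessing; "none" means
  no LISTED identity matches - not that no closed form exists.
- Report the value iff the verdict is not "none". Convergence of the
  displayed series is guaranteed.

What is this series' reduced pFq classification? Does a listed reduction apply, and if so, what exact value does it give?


Prefactor -7/2, argument 7/8: 2F1 with upper {-1/4, 1} over lower {-1/5}. Verdict: none. A 2F1 with upper {-1/4, 1} fits none of I1-I6 at x = 7/8; the sum runs forever.

Key step: t_0 = -7/2 here, and the factorial ratio (C = -7/2, x = 7/8) (k+a-1)!/(a-1)! is a rising factorial (a)_k.
Step ratio: r(k) = (7/8) * (k-1/4) (k+1) / [(k-1/5) (k+1)] - rational in k, leading ratio (7/8); with t_0 = -7/2, classification follows.
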